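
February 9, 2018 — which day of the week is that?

Friday

Doomsday rule: the anchor day for the 2000s is Tuesday. For year 18: 18÷12 = 1 r 6, and 6÷4 = 1, so 1+6+1 = 8.
Tuesday + 8 ≡ Wednesday — that's 2018's doomsday.
In February the doomsday date is Feb 28 (2018 is not a leap year).
Feb 9 is 19 days before Feb 28; 19 mod 7 = 5, so Wednesday − 5 = Friday.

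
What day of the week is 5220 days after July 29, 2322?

Jul 29, 2322 is a Saturday.
5220 mod 7 = 5, so 5220 days after a Saturday is Saturday + 5 = Thursday.

Thursday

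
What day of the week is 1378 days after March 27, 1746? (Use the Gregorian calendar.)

First find the weekday of Mar 27, 1746. Doomsday rule: the anchor day for the 1700s is Sunday. For year 46: 46÷12 = 3 r 10, and 10÷4 = 2, so 3+10+2 = 15.
Sunday + 15 ≡ Monday — that's 1746's doomsday.
In March the doomsday date is Mar 14.
Mar 27 is 13 days after Mar 14; 13 mod 7 = 6, so Monday + 6 = Sunday.
1378 mod 7 = 6, so 1378 days after a Sunday is Sunday + 6 = Saturday.

Saturday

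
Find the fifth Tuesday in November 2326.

November 30, 2326

November 1, 2326 is a Monday.
The first Tuesday is therefore November 2 (1 days later).
The fifth Tuesday is 2 + 4×7 = November 30.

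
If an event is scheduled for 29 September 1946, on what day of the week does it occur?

Doomsday rule: the anchor day for the 1900s is Wednesday. For year 46: 46÷12 = 3 r 10, and 10÷4 = 2, so 3+10+2 = 15.
Wednesday + 15 ≡ Thursday — that's 1946's doomsday.
In September the doomsday date is Sep 5.
Sep 29 is 24 days after Sep 5; 24 mod 7 = 3, so Thursday + 3 = Sunday.

Sunday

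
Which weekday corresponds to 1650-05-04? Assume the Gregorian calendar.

Doomsday rule: the anchor day for the 1600s is Tuesday. For year 50: 50÷12 = 4 r 2, and 2÷4 = 0, so 4+2+0 = 6.
Tuesday + 6 ≡ Monday — that's 1650's doomsday.
In May the doomsday date is May 9.
May 4 is 5 days before May 9; 5 mod 7 = 5, so Monday − 5 = Wednesday.

Wednesday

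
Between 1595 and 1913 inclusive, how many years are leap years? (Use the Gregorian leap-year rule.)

77

Multiples of 4 in [1595,1913]: 80.
Of those, multiples of 100: 4 (not leap unless ÷400).
Multiples of 400: 1.
Leap years = 80 − 4 + 1 = 77.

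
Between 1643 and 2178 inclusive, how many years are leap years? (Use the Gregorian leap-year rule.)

Multiples of 4 in [1643,2178]: 134.
Of those, multiples of 100: 5 (not leap unless ÷400).
Multiples of 400: 1.
Leap years = 134 − 5 + 1 = 130.

130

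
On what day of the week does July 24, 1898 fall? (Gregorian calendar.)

Sunday

Doomsday rule: the anchor day for the 1800s is Friday. For year 98: 98÷12 = 8 r 2, and 2÷4 = 0, so 8+2+0 = 10.
Friday + 10 ≡ Monday — that's 1898's doomsday.
In July the doomsday date is Jul 11.
Jul 24 is 13 days after Jul 11; 13 mod 7 = 6, so Monday + 6 = Sunday.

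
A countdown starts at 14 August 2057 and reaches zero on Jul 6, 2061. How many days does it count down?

1422

Aug 14, 2057 → Aug 14, 2058: 365 days.
Aug 14, 2058 → Aug 14, 2059: 365 days.
Aug 14, 2059 → Aug 14, 2060: 366 days (Feb 29, 2060 is in that span).
Aug 14, 2060 → Sep 14, 2060: 31 days (August has 31).
Sep 14, 2060 → Oct 14, 2060: 30 days (September has 30).
Oct 14, 2060 → Nov 14, 2060: 31 days (October has 31).
Nov 14, 2060 → Dec 14, 2060: 30 days (November has 30).
Dec 14, 2060 → Jan 14, 2061: 31 days (December has 31).
Jan 14, 2061 → Feb 14, 2061: 31 days (January has 31).
Feb 14, 2061 → Mar 14, 2061: 28 days (February has 28).
Mar 14, 2061 → Apr 14, 2061: 31 days (March has 31).
Apr 14, 2061 → May 14, 2061: 30 days (April has 30).
May 14, 2061 → Jun 14, 2061: 31 days (May has 31).
Jun 14, 2061 → Jul 6, 2061: 22 days.
Total: 1422 days.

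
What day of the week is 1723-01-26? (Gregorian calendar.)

Doomsday rule: the anchor day for the 1700s is Sunday. For year 23: 23÷12 = 1 r 11, and 11÷4 = 2, so 1+11+2 = 14.
Sunday + 14 ≡ Sunday — that's 1723's doomsday.
In January the doomsday date is Jan 3 (1723 is not a leap year).
Jan 26 is 23 days after Jan 3; 23 mod 7 = 2, so Sunday + 2 = Tuesday.

Tuesday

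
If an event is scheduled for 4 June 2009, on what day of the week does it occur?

Thursday

Doomsday rule: the anchor day for the 2000s is Tuesday. For year 09: 9÷12 = 0 r 9, and 9÷4 = 2, so 0+9+2 = 11.
Tuesday + 11 ≡ Saturday — that's 2009's doomsday.
In June the doomsday date is Jun 6.
Jun 4 is 2 days before Jun 6; 2 mod 7 = 2, so Saturday − 2 = Thursday.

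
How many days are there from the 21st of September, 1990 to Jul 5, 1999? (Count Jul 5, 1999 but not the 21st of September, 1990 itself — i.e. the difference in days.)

3209

Sep 21, 1990 → Sep 21, 1991: 365 days.
Sep 21, 1991 → Sep 21, 1992: 366 days (Feb 29, 1992 is in that span).
Sep 21, 1992 → Sep 21, 1993: 365 days.
Sep 21, 1993 → Sep 21, 1994: 365 days.
Sep 21, 1994 → Sep 21, 1995: 365 days.
Sep 21, 1995 → Sep 21, 1996: 366 days (Feb 29, 1996 is in that span).
Sep 21, 1996 → Sep 21, 1997: 365 days.
Sep 21, 1997 → Sep 21, 1998: 365 days.
Sep 21, 1998 → Oct 21, 1998: 30 days (September has 30).
Oct 21, 1998 → Nov 21, 1998: 31 days (October has 31).
Nov 21, 1998 → Dec 21, 1998: 30 days (November has 30).
Dec 21, 1998 → Jan 21, 1999: 31 days (December has 31).
Jan 21, 1999 → Feb 21, 1999: 31 days (January has 31).
Feb 21, 1999 → Mar 21, 1999: 28 days (February has 28).
Mar 21, 1999 → Apr 21, 1999: 31 days (March has 31).
Apr 21, 1999 → May 21, 1999: 30 days (April has 30).
May 21, 1999 → Jun 21, 1999: 31 days (May has 31).
Jun 21, 1999 → Jul 5, 1999: 14 days.
Total: 3209 days.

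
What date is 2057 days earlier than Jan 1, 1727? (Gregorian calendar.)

−365 (one year) → Jan 1, 1726 (1692 left).
−365 (one year) → Jan 1, 1725 (1327 left).
−366 (one year; includes Feb 29, 1724) → Jan 1, 1724 (961 left).
−365 (one year) → Jan 1, 1723 (596 left).
−365 (one year) → Jan 1, 1722 (231 left).
−1 → Dec 31, 1721 (end of Dec, 31 days; 230 left).
−31 → Nov 30, 1721 (end of Nov, 30 days; 199 left).
−30 → Oct 31, 1721 (end of Oct, 31 days; 169 left).
−31 → Sep 30, 1721 (end of Sep, 30 days; 138 left).
−30 → Aug 31, 1721 (end of Aug, 31 days; 108 left).
−31 → Jul 31, 1721 (end of Jul, 31 days; 77 left).
−31 → Jun 30, 1721 (end of Jun, 30 days; 46 left).
−30 → May 31, 1721 (end of May, 31 days; 16 left).
−16 → May 15, 1721.

May 15, 1721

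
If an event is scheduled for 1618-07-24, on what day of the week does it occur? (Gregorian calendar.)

Doomsday rule: the anchor day for the 1600s is Tuesday. For year 18: 18÷12 = 1 r 6, and 6÷4 = 1, so 1+6+1 = 8.
Tuesday + 8 ≡ Wednesday — that's 1618's doomsday.
In July the doomsday date is Jul 11.
Jul 24 is 13 days after Jul 11; 13 mod 7 = 6, so Wednesday + 6 = Tuesday.

Tuesday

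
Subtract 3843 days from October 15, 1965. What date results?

−365 (one year) → Oct 15, 1964 (3478 left).
−366 (one year; includes Feb 29, 1964) → Oct 15, 1963 (3112 left).
−365 (one year) → Oct 15, 1962 (2747 left).
−365 (one year) → Oct 15, 1961 (2382 left).
−365 (one year) → Oct 15, 1960 (2017 left).
−366 (one year; includes Feb 29, 1960) → Oct 15, 1959 (1651 left).
−365 (one year) → Oct 15, 1958 (1286 left).
−365 (one year) → Oct 15, 1957 (921 left).
−365 (one year) → Oct 15, 1956 (556 left).
−366 (one year; includes Feb 29, 1956) → Oct 15, 1955 (190 left).
−15 → Sep 30, 1955 (end of Sep, 30 days; 175 left).
−30 → Aug 31, 1955 (end of Aug, 31 days; 145 left).
−31 → Jul 31, 1955 (end of Jul, 31 days; 114 left).
−31 → Jun 30, 1955 (end of Jun, 30 days; 83 left).
−30 → May 31, 1955 (end of May, 31 days; 53 left).
−31 → Apr 30, 1955 (end of Apr, 30 days; 22 left).
−22 → Apr 8, 1955.

April 8, 1955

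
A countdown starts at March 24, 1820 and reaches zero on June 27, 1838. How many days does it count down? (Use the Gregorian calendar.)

6669

Mar 24, 1820 → Mar 24, 1821: 365 days.
Mar 24, 1821 → Mar 24, 1822: 365 days.
Mar 24, 1822 → Mar 24, 1823: 365 days.
Mar 24, 1823 → Mar 24, 1824: 366 days (Feb 29, 1824 is in that span).
Mar 24, 1824 → Mar 24, 1825: 365 days.
Mar 24, 1825 → Mar 24, 1826: 365 days.
Mar 24, 1826 → Mar 24, 1827: 365 days.
Mar 24, 1827 → Mar 24, 1828: 366 days (Feb 29, 1828 is in that span).
Mar 24, 1828 → Mar 24, 1829: 365 days.
Mar 24, 1829 → Mar 24, 1830: 365 days.
Mar 24, 1830 → Mar 24, 1831: 365 days.
Mar 24, 1831 → Mar 24, 1832: 366 days (Feb 29, 1832 is in that span).
Mar 24, 1832 → Mar 24, 1833: 365 days.
Mar 24, 1833 → Mar 24, 1834: 365 days.
Mar 24, 1834 → Mar 24, 1835: 365 days.
Mar 24, 1835 → Mar 24, 1836: 366 days (Feb 29, 1836 is in that span).
Mar 24, 1836 → Mar 24, 1837: 365 days.
Mar 24, 1837 → Mar 24, 1838: 365 days.
Mar 24, 1838 → Apr 24, 1838: 31 days (March has 31).
Apr 24, 1838 → May 24, 1838: 30 days (April has 30).
May 24, 1838 → Jun 24, 1838: 31 days (May has 31).
Jun 24, 1838 → Jun 27, 1838: 3 days.
Total: 6669 days.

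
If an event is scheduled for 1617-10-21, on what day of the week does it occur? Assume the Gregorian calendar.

Saturday

Doomsday rule: the anchor day for the 1600s is Tuesday. For year 17: 17÷12 = 1 r 5, and 5÷4 = 1, so 1+5+1 = 7.
Tuesday + 7 ≡ Tuesday — that's 1617's doomsday.
In October the doomsday date is Oct 10.
Oct 21 is 11 days after Oct 10; 11 mod 7 = 4, so Tuesday + 4 = Saturday.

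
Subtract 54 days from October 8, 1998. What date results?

August 15, 1998

−8 → Sep 30, 1998 (end of Sep, 30 days; 46 left).
−30 → Aug 31, 1998 (end of Aug, 31 days; 16 left).
−16 → Aug 15, 1998.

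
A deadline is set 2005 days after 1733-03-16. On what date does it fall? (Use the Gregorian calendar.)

September 11, 1738

+365 (one year) → Mar 16, 1734 (1640 left).
+365 (one year) → Mar 16, 1735 (1275 left).
+366 (one year; includes Feb 29, 1736) → Mar 16, 1736 (909 left).
+365 (one year) → Mar 16, 1737 (544 left).
+365 (one year) → Mar 16, 1738 (179 left).
Mar has 31 days: +16 → Apr 1, 1738 (163 left).
Apr has 30 days: +30 → May 1, 1738 (133 left).
May has 31 days: +31 → Jun 1, 1738 (102 left).
Jun has 30 days: +30 → Jul 1, 1738 (72 left).
Jul has 31 days: +31 → Aug 1, 1738 (41 left).
Aug has 31 days: +31 → Sep 1, 1738 (10 left).
+10 → Sep 11, 1738.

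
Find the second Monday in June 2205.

June 1, 2205 is a Saturday.
The first Monday is therefore June 3 (2 days later).
The second Monday is 3 + 1×7 = June 10.

June 10, 2205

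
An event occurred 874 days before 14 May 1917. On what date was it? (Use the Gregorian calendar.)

−365 (one year) → May 14, 1916 (509 left).
−366 (one year; includes Feb 29, 1916) → May 14, 1915 (143 left).
−14 → Apr 30, 1915 (end of Apr, 30 days; 129 left).
−30 → Mar 31, 1915 (end of Mar, 31 days; 99 left).
−31 → Feb 28, 1915 (end of Feb, 28 days; 68 left).
−28 → Jan 31, 1915 (end of Jan, 31 days; 40 left).
−31 → Dec 31, 1914 (end of Dec, 31 days; 9 left).
−9 → Dec 22, 1914.

December 22, 1914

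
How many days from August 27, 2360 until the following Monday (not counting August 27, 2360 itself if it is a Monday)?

2

Aug 27, 2360 is a Saturday.
From Saturday to the next Monday is 2 days.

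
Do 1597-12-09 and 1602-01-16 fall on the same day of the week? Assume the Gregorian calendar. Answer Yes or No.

No

From Dec 9, 1597 to Jan 16, 1602 is 1499 days.
1499 mod 7 = 1, so they are different weekdays.
(Dec 9, 1597 is a Tuesday; Jan 16, 1602 is a Wednesday.)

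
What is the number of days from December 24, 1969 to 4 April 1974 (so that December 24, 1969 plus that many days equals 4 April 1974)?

Dec 24, 1969 → Dec 24, 1970: 365 days.
Dec 24, 1970 → Dec 24, 1971: 365 days.
Dec 24, 1971 → Dec 24, 1972: 366 days (Feb 29, 1972 is in that span).
Dec 24, 1972 → Dec 24, 1973: 365 days.
Dec 24, 1973 → Jan 24, 1974: 31 days (December has 31).
Jan 24, 1974 → Feb 24, 1974: 31 days (January has 31).
Feb 24, 1974 → Mar 24, 1974: 28 days (February has 28).
Mar 24, 1974 → Apr 4, 1974: 11 days.
Total: 1562 days.

1562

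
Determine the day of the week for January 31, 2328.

Tuesday

Doomsday rule: the anchor day for the 2300s is Wednesday. For year 28: 28÷12 = 2 r 4, and 4÷4 = 1, so 2+4+1 = 7.
Wednesday + 7 ≡ Wednesday — that's 2328's doomsday.
In January the doomsday date is Jan 4 (2328 is a leap year (divisible by 4)).
Jan 31 is 27 days after Jan 4; 27 mod 7 = 6, so Wednesday + 6 = Tuesday.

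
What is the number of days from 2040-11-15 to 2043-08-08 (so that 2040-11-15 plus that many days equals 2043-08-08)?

996

Nov 15, 2040 → Nov 15, 2041: 365 days.
Nov 15, 2041 → Nov 15, 2042: 365 days.
Nov 15, 2042 → Dec 15, 2042: 30 days (November has 30).
Dec 15, 2042 → Jan 15, 2043: 31 days (December has 31).
Jan 15, 2043 → Feb 15, 2043: 31 days (January has 31).
Feb 15, 2043 → Mar 15, 2043: 28 days (February has 28).
Mar 15, 2043 → Apr 15, 2043: 31 days (March has 31).
Apr 15, 2043 → May 15, 2043: 30 days (April has 30).
May 15, 2043 → Jun 15, 2043: 31 days (May has 31).
Jun 15, 2043 → Jul 15, 2043: 30 days (June has 30).
Jul 15, 2043 → Aug 8, 2043: 24 days.
Total: 996 days.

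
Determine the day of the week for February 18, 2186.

Doomsday rule: the anchor day for the 2100s is Sunday. For year 86: 86÷12 = 7 r 2, and 2÷4 = 0, so 7+2+0 = 9.
Sunday + 9 ≡ Tuesday — that's 2186's doomsday.
In February the doomsday date is Feb 28 (2186 is not a leap year).
Feb 18 is 10 days before Feb 28; 10 mod 7 = 3, so Tuesday − 3 = Saturday.

Saturday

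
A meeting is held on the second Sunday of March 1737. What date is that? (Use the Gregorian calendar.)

March 1, 1737 is a Friday.
The first Sunday is therefore March 3 (2 days later).
The second Sunday is 3 + 1×7 = March 10.

March 10, 1737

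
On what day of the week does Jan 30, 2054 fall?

Friday

Doomsday rule: the anchor day for the 2000s is Tuesday. For year 54: 54÷12 = 4 r 6, and 6÷4 = 1, so 4+6+1 = 11.
Tuesday + 11 ≡ Saturday — that's 2054's doomsday.
In January the doomsday date is Jan 3 (2054 is not a leap year).
Jan 30 is 27 days after Jan 3; 27 mod 7 = 6, so Saturday + 6 = Friday.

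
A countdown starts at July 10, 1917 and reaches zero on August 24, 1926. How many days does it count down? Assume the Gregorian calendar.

Jul 10, 1917 → Jul 10, 1918: 365 days.
Jul 10, 1918 → Jul 10, 1919: 365 days.
Jul 10, 1919 → Jul 10, 1920: 366 days (Feb 29, 1920 is in that span).
Jul 10, 1920 → Jul 10, 1921: 365 days.
Jul 10, 1921 → Jul 10, 1922: 365 days.
Jul 10, 1922 → Jul 10, 1923: 365 days.
Jul 10, 1923 → Jul 10, 1924: 366 days (Feb 29, 1924 is in that span).
Jul 10, 1924 → Jul 10, 1925: 365 days.
Jul 10, 1925 → Jul 10, 1926: 365 days.
Jul 10, 1926 → Aug 10, 1926: 31 days (July has 31).
Aug 10, 1926 → Aug 24, 1926: 14 days.
Total: 3332 days.

3332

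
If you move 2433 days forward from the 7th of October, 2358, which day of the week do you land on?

Saturday

Oct 7, 2358 is a Tuesday.
2433 mod 7 = 4, so 2433 days after a Tuesday is Tuesday + 4 = Saturday.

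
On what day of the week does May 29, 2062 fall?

January 1, 2062 is a Sunday.
Jan 1, 2062 → Feb 1, 2062: 31 days (January has 31).
Feb 1, 2062 → Mar 1, 2062: 28 days (February has 28).
Mar 1, 2062 → Apr 1, 2062: 31 days (March has 31).
Apr 1, 2062 → May 1, 2062: 30 days (April has 30).
May 1, 2062 → May 29, 2062: 28 days.
Total: 148 days.
148 mod 7 = 1, so Sunday + 1 = Monday.

Monday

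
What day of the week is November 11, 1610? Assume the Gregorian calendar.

Doomsday rule: the anchor day for the 1600s is Tuesday. For year 10: 10÷12 = 0 r 10, and 10÷4 = 2, so 0+10+2 = 12.
Tuesday + 12 ≡ Sunday — that's 1610's doomsday.
In November the doomsday date is Nov 7.
Nov 11 is 4 days after Nov 7; 4 mod 7 = 4, so Sunday + 4 = Thursday.

Thursday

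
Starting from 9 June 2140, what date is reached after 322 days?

April 27, 2141

Jun has 30 days: +22 → Jul 1, 2140 (300 left).
Jul has 31 days: +31 → Aug 1, 2140 (269 left).
Aug has 31 days: +31 → Sep 1, 2140 (238 left).
Sep has 30 days: +30 → Oct 1, 2140 (208 left).
Oct has 31 days: +31 → Nov 1, 2140 (177 left).
Nov has 30 days: +30 → Dec 1, 2140 (147 left).
Dec has 31 days: +31 → Jan 1, 2141 (116 left).
Jan has 31 days: +31 → Feb 1, 2141 (85 left).
Feb has 28 days: +28 → Mar 1, 2141 (57 left).
Mar has 31 days: +31 → Apr 1, 2141 (26 left).
+26 → Apr 27, 2141.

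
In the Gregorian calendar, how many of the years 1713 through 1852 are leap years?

Multiples of 4 in [1713,1852]: 35.
Of those, multiples of 100: 1 (not leap unless ÷400).
Multiples of 400: 0.
Leap years = 35 − 1 + 0 = 34.

34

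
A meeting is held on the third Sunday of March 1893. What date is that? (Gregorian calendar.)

March 19, 1893

March 1, 1893 is a Wednesday.
The first Sunday is therefore March 5 (4 days later).
The third Sunday is 5 + 2×7 = March 19.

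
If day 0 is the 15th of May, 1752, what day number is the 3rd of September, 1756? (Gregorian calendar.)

1572

May 15, 1752 → May 15, 1753: 365 days.
May 15, 1753 → May 15, 1754: 365 days.
May 15, 1754 → May 15, 1755: 365 days.
May 15, 1755 → May 15, 1756: 366 days (Feb 29, 1756 is in that span).
May 15, 1756 → Jun 15, 1756: 31 days (May has 31).
Jun 15, 1756 → Jul 15, 1756: 30 days (June has 30).
Jul 15, 1756 → Aug 15, 1756: 31 days (July has 31).
Aug 15, 1756 → Sep 3, 1756: 19 days.
Total: 1572 days.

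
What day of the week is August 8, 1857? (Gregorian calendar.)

Saturday

Doomsday rule: the anchor day for the 1800s is Friday. For year 57: 57÷12 = 4 r 9, and 9÷4 = 2, so 4+9+2 = 15.
Friday + 15 ≡ Saturday — that's 1857's doomsday.
In August the doomsday date is Aug 8.
Aug 8 is the doomsday itself: Saturday.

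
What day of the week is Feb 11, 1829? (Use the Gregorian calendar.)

Doomsday rule: the anchor day for the 1800s is Friday. For year 29: 29÷12 = 2 r 5, and 5÷4 = 1, so 2+5+1 = 8.
Friday + 8 ≡ Saturday — that's 1829's doomsday.
In February the doomsday date is Feb 28 (1829 is not a leap year).
Feb 11 is 17 days before Feb 28; 17 mod 7 = 3, so Saturday − 3 = Wednesday.

Wednesday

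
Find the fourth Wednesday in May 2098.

May 28, 2098

May 1, 2098 is a Thursday.
The first Wednesday is therefore May 7 (6 days later).
The fourth Wednesday is 7 + 3×7 = May 28.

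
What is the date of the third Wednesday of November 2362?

November 21, 2362

November 1, 2362 is a Thursday.
The first Wednesday is therefore November 7 (6 days later).
The third Wednesday is 7 + 2×7 = November 21.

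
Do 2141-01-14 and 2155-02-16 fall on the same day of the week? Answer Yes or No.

No

From Jan 14, 2141 to Feb 16, 2155 is 5146 days.
5146 mod 7 = 1, so they are different weekdays.
(Jan 14, 2141 is a Saturday; Feb 16, 2155 is a Sunday.)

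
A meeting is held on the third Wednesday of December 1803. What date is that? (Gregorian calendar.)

December 21, 1803

December 1, 1803 is a Thursday.
The first Wednesday is therefore December 7 (6 days later).
The third Wednesday is 7 + 2×7 = December 21.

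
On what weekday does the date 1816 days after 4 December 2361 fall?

Thursday

First find the weekday of Dec 4, 2361. Doomsday rule: the anchor day for the 2300s is Wednesday. For year 61: 61÷12 = 5 r 1, and 1÷4 = 0, so 5+1+0 = 6.
Wednesday + 6 ≡ Tuesday — that's 2361's doomsday.
In December the doomsday date is Dec 12.
Dec 4 is 8 days before Dec 12; 8 mod 7 = 1, so Tuesday − 1 = Monday.
1816 mod 7 = 3, so 1816 days after a Monday is Monday + 3 = Thursday.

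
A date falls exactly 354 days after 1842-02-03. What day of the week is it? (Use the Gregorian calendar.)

First find the weekday of Feb 3, 1842. Doomsday rule: the anchor day for the 1800s is Friday. For year 42: 42÷12 = 3 r 6, and 6÷4 = 1, so 3+6+1 = 10.
Friday + 10 ≡ Monday — that's 1842's doomsday.
In February the doomsday date is Feb 28 (1842 is not a leap year).
Feb 3 is 25 days before Feb 28; 25 mod 7 = 4, so Monday − 4 = Thursday.
354 mod 7 = 4, so 354 days after a Thursday is Thursday + 4 = Monday.

Monday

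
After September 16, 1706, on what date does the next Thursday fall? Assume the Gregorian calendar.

Sep 16, 1706 is a Thursday.
From Thursday to the next Thursday is 7 days.
Sep 16, 1706 + 7 = Sep 23, 1706.

September 23, 1706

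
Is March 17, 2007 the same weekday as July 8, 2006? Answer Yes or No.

From Jul 8, 2006 to Mar 17, 2007 is 252 days.
252 mod 7 = 0, so they are the same weekday.
(Jul 8, 2006 is a Saturday; Mar 17, 2007 is a Saturday.)

Yes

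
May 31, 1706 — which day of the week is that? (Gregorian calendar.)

Monday

Doomsday rule: the anchor day for the 1700s is Sunday. For year 06: 6÷12 = 0 r 6, and 6÷4 = 1, so 0+6+1 = 7.
Sunday + 7 ≡ Sunday — that's 1706's doomsday.
In May the doomsday date is May 9.
May 31 is 22 days after May 9; 22 mod 7 = 1, so Sunday + 1 = Monday.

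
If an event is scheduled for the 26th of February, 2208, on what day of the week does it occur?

Doomsday rule: the anchor day for the 2200s is Friday. For year 08: 8÷12 = 0 r 8, and 8÷4 = 2, so 0+8+2 = 10.
Friday + 10 ≡ Monday — that's 2208's doomsday.
In February the doomsday date is Feb 29 (2208 is a leap year (divisible by 4)).
Feb 26 is 3 days before Feb 29; 3 mod 7 = 3, so Monday − 3 = Friday.

Friday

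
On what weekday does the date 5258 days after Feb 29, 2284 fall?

First find the weekday of Feb 29, 2284. Doomsday rule: the anchor day for the 2200s is Friday. For year 84: 84÷12 = 7 r 0, and 0÷4 = 0, so 7+0+0 = 7.
Friday + 7 ≡ Friday — that's 2284's doomsday.
In February the doomsday date is Feb 29 (2284 is a leap year (divisible by 4)).
Feb 29 is the doomsday itself: Friday.
5258 mod 7 = 1, so 5258 days after a Friday is Friday + 1 = Saturday.

Saturday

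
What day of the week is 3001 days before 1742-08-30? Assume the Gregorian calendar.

Saturday

First find the weekday of Aug 30, 1742. Doomsday rule: the anchor day for the 1700s is Sunday. For year 42: 42÷12 = 3 r 6, and 6÷4 = 1, so 3+6+1 = 10.
Sunday + 10 ≡ Wednesday — that's 1742's doomsday.
In August the doomsday date is Aug 8.
Aug 30 is 22 days after Aug 8; 22 mod 7 = 1, so Wednesday + 1 = Thursday.
3001 mod 7 = 5, so 3001 days before a Thursday is Thursday − 5 = Saturday.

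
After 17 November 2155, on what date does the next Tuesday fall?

November 18, 2155

Nov 17, 2155 is a Monday.
From Monday to the next Tuesday is 1 day.
Nov 17, 2155 + 1 = Nov 18, 2155.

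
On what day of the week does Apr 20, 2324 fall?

Doomsday rule: the anchor day for the 2300s is Wednesday. For year 24: 24÷12 = 2 r 0, and 0÷4 = 0, so 2+0+0 = 2.
Wednesday + 2 ≡ Friday — that's 2324's doomsday.
In April the doomsday date is Apr 4.
Apr 20 is 16 days after Apr 4; 16 mod 7 = 2, so Friday + 2 = Sunday.

Sunday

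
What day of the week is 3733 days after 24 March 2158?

Sunday

Mar 24, 2158 is a Friday.
3733 mod 7 = 2, so 3733 days after a Friday is Friday + 2 = Sunday.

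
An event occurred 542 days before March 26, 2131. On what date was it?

−365 (one year) → Mar 26, 2130 (177 left).
−26 → Feb 28, 2130 (end of Feb, 28 days; 151 left).
−28 → Jan 31, 2130 (end of Jan, 31 days; 123 left).
−31 → Dec 31, 2129 (end of Dec, 31 days; 92 left).
−31 → Nov 30, 2129 (end of Nov, 30 days; 61 left).
−30 → Oct 31, 2129 (end of Oct, 31 days; 31 left).
−31 → Sep 30, 2129 (end of Sep, 30 days; 0 left).

September 30, 2129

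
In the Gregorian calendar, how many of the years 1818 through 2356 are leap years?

Multiples of 4 in [1818,2356]: 135.
Of those, multiples of 100: 5 (not leap unless ÷400).
Multiples of 400: 1.
Leap years = 135 − 5 + 1 = 131.

131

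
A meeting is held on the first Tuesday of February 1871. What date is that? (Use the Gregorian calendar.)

February 1, 1871 is a Wednesday.
The first Tuesday is therefore February 7 (6 days later).

February 7, 1871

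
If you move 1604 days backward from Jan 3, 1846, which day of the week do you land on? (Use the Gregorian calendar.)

Friday

First find the weekday of Jan 3, 1846. Doomsday rule: the anchor day for the 1800s is Friday. For year 46: 46÷12 = 3 r 10, and 10÷4 = 2, so 3+10+2 = 15.
Friday + 15 ≡ Saturday — that's 1846's doomsday.
In January the doomsday date is Jan 3 (1846 is not a leap year).
Jan 3 is the doomsday itself: Saturday.
1604 mod 7 = 1, so 1604 days before a Saturday is Saturday − 1 = Friday.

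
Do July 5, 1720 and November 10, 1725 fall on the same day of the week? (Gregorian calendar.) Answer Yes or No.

No

From Jul 5, 1720 to Nov 10, 1725 is 1954 days.
1954 mod 7 = 1, so they are different weekdays.
(Jul 5, 1720 is a Friday; Nov 10, 1725 is a Saturday.)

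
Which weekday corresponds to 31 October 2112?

Doomsday rule: the anchor day for the 2100s is Sunday. For year 12: 12÷12 = 1 r 0, and 0÷4 = 0, so 1+0+0 = 1.
Sunday + 1 ≡ Monday — that's 2112's doomsday.
In October the doomsday date is Oct 10.
Oct 31 is 21 days after Oct 10; 21 mod 7 = 0, so Monday + 0 = Monday.

Monday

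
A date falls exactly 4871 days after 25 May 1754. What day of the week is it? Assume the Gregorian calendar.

First find the weekday of May 25, 1754. Doomsday rule: the anchor day for the 1700s is Sunday. For year 54: 54÷12 = 4 r 6, and 6÷4 = 1, so 4+6+1 = 11.
Sunday + 11 ≡ Thursday — that's 1754's doomsday.
In May the doomsday date is May 9.
May 25 is 16 days after May 9; 16 mod 7 = 2, so Thursday + 2 = Saturday.
4871 mod 7 = 6, so 4871 days after a Saturday is Saturday + 6 = Friday.

Friday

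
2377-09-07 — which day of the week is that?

Wednesday

Doomsday rule: the anchor day for the 2300s is Wednesday. For year 77: 77÷12 = 6 r 5, and 5÷4 = 1, so 6+5+1 = 12.
Wednesday + 12 ≡ Monday — that's 2377's doomsday.
In September the doomsday date is Sep 5.
Sep 7 is 2 days after Sep 5; 2 mod 7 = 2, so Monday + 2 = Wednesday.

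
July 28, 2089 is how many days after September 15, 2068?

7621

Sep 15, 2068 → Sep 15, 2069: 365 days.
Sep 15, 2069 → Sep 15, 2070: 365 days.
Sep 15, 2070 → Sep 15, 2071: 365 days.
Sep 15, 2071 → Sep 15, 2072: 366 days (Feb 29, 2072 is in that span).
Sep 15, 2072 → Sep 15, 2073: 365 days.
Sep 15, 2073 → Sep 15, 2074: 365 days.
Sep 15, 2074 → Sep 15, 2075: 365 days.
Sep 15, 2075 → Sep 15, 2076: 366 days (Feb 29, 2076 is in that span).
Sep 15, 2076 → Sep 15, 2077: 365 days.
Sep 15, 2077 → Sep 15, 2078: 365 days.
Sep 15, 2078 → Sep 15, 2079: 365 days.
Sep 15, 2079 → Sep 15, 2080: 366 days (Feb 29, 2080 is in that span).
Sep 15, 2080 → Sep 15, 2081: 365 days.
Sep 15, 2081 → Sep 15, 2082: 365 days.
Sep 15, 2082 → Sep 15, 2083: 365 days.
Sep 15, 2083 → Sep 15, 2084: 366 days (Feb 29, 2084 is in that span).
Sep 15, 2084 → Sep 15, 2085: 365 days.
Sep 15, 2085 → Sep 15, 2086: 365 days.
Sep 15, 2086 → Sep 15, 2087: 365 days.
Sep 15, 2087 → Sep 15, 2088: 366 days (Feb 29, 2088 is in that span).
Sep 15, 2088 → Oct 15, 2088: 30 days (September has 30).
Oct 15, 2088 → Nov 15, 2088: 31 days (October has 31).
Nov 15, 2088 → Dec 15, 2088: 30 days (November has 30).
Dec 15, 2088 → Jan 15, 2089: 31 days (December has 31).
Jan 15, 2089 → Feb 15, 2089: 31 days (January has 31).
Feb 15, 2089 → Mar 15, 2089: 28 days (February has 28).
Mar 15, 2089 → Apr 15, 2089: 31 days (March has 31).
Apr 15, 2089 → May 15, 2089: 30 days (April has 30).
May 15, 2089 → Jun 15, 2089: 31 days (May has 31).
Jun 15, 2089 → Jul 15, 2089: 30 days (June has 30).
Jul 15, 2089 → Jul 28, 2089: 13 days.
Total: 7621 days.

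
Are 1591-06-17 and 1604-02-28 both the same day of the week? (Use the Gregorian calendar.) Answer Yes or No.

From Jun 17, 1591 to Feb 28, 1604 is 4639 days.
4639 mod 7 = 5, so they are different weekdays.
(Jun 17, 1591 is a Monday; Feb 28, 1604 is a Saturday.)

No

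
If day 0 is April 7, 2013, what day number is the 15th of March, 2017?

Apr 7, 2013 → Apr 7, 2014: 365 days.
Apr 7, 2014 → Apr 7, 2015: 365 days.
Apr 7, 2015 → Apr 7, 2016: 366 days (Feb 29, 2016 is in that span).
Apr 7, 2016 → May 7, 2016: 30 days (April has 30).
May 7, 2016 → Jun 7, 2016: 31 days (May has 31).
Jun 7, 2016 → Jul 7, 2016: 30 days (June has 30).
Jul 7, 2016 → Aug 7, 2016: 31 days (July has 31).
Aug 7, 2016 → Sep 7, 2016: 31 days (August has 31).
Sep 7, 2016 → Oct 7, 2016: 30 days (September has 30).
Oct 7, 2016 → Nov 7, 2016: 31 days (October has 31).
Nov 7, 2016 → Dec 7, 2016: 30 days (November has 30).
Dec 7, 2016 → Jan 7, 2017: 31 days (December has 31).
Jan 7, 2017 → Feb 7, 2017: 31 days (January has 31).
Feb 7, 2017 → Mar 7, 2017: 28 days (February has 28).
Mar 7, 2017 → Mar 15, 2017: 8 days.
Total: 1438 days.

1438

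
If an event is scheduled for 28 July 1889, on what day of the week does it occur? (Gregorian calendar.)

January 1, 1889 is a Tuesday.
Jan 1, 1889 → Feb 1, 1889: 31 days (January has 31).
Feb 1, 1889 → Mar 1, 1889: 28 days (February has 28).
Mar 1, 1889 → Apr 1, 1889: 31 days (March has 31).
Apr 1, 1889 → May 1, 1889: 30 days (April has 30).
May 1, 1889 → Jun 1, 1889: 31 days (May has 31).
Jun 1, 1889 → Jul 1, 1889: 30 days (June has 30).
Jul 1, 1889 → Jul 28, 1889: 27 days.
Total: 208 days.
208 mod 7 = 5, so Tuesday + 5 = Sunday.

Sunday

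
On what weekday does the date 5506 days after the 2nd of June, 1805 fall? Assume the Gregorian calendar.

Thursday

First find the weekday of Jun 2, 1805. Doomsday rule: the anchor day for the 1800s is Friday. For year 05: 5÷12 = 0 r 5, and 5÷4 = 1, so 0+5+1 = 6.
Friday + 6 ≡ Thursday — that's 1805's doomsday.
In June the doomsday date is Jun 6.
Jun 2 is 4 days before Jun 6; 4 mod 7 = 4, so Thursday − 4 = Sunday.
5506 mod 7 = 4, so 5506 days after a Sunday is Sunday + 4 = Thursday.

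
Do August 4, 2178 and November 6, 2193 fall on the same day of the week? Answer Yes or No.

No

From Aug 4, 2178 to Nov 6, 2193 is 5573 days.
5573 mod 7 = 1, so they are different weekdays.
(Aug 4, 2178 is a Tuesday; Nov 6, 2193 is a Wednesday.)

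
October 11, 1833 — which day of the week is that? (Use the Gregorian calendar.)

Friday

Doomsday rule: the anchor day for the 1800s is Friday. For year 33: 33÷12 = 2 r 9, and 9÷4 = 2, so 2+9+2 = 13.
Friday + 13 ≡ Thursday — that's 1833's doomsday.
In October the doomsday date is Oct 10.
Oct 11 is 1 day after Oct 10; 1 mod 7 = 1, so Thursday + 1 = Friday.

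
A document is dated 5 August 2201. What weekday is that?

Wednesday

Doomsday rule: the anchor day for the 2200s is Friday. For year 01: 1÷12 = 0 r 1, and 1÷4 = 0, so 0+1+0 = 1.
Friday + 1 ≡ Saturday — that's 2201's doomsday.
In August the doomsday date is Aug 8.
Aug 5 is 3 days before Aug 8; 3 mod 7 = 3, so Saturday − 3 = Wednesday.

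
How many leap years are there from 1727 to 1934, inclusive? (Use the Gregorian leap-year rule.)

50

Multiples of 4 in [1727,1934]: 52.
Of those, multiples of 100: 2 (not leap unless ÷400).
Multiples of 400: 0.
Leap years = 52 − 2 + 0 = 50.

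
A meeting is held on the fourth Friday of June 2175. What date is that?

June 23, 2175

June 1, 2175 is a Thursday.
The first Friday is therefore June 2 (1 days later).
The fourth Friday is 2 + 3×7 = June 23.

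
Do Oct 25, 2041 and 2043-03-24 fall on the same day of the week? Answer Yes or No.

No

From Oct 25, 2041 to Mar 24, 2043 is 515 days.
515 mod 7 = 4, so they are different weekdays.
(Oct 25, 2041 is a Friday; Mar 24, 2043 is a Tuesday.)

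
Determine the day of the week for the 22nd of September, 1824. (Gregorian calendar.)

Wednesday

Doomsday rule: the anchor day for the 1800s is Friday. For year 24: 24÷12 = 2 r 0, and 0÷4 = 0, so 2+0+0 = 2.
Friday + 2 ≡ Sunday — that's 1824's doomsday.
In September the doomsday date is Sep 5.
Sep 22 is 17 days after Sep 5; 17 mod 7 = 3, so Sunday + 3 = Wednesday.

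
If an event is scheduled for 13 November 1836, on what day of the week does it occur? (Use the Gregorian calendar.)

Doomsday rule: the anchor day for the 1800s is Friday. For year 36: 36÷12 = 3 r 0, and 0÷4 = 0, so 3+0+0 = 3.
Friday + 3 ≡ Monday — that's 1836's doomsday.
In November the doomsday date is Nov 7.
Nov 13 is 6 days after Nov 7; 6 mod 7 = 6, so Monday + 6 = Sunday.

Sunday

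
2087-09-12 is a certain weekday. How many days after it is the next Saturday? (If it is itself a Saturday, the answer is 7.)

1

Sep 12, 2087 is a Friday.
From Friday to the next Saturday is 1 day.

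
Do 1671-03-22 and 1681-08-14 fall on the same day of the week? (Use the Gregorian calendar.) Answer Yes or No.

No

From Mar 22, 1671 to Aug 14, 1681 is 3798 days.
3798 mod 7 = 4, so they are different weekdays.
(Mar 22, 1671 is a Sunday; Aug 14, 1681 is a Thursday.)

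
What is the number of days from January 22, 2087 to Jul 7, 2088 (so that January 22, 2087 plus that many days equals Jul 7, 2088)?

Jan 22, 2087 → Jan 22, 2088: 365 days.
Jan 22, 2088 → Feb 22, 2088: 31 days (January has 31).
Feb 22, 2088 → Mar 22, 2088: 29 days (February has 29).
Mar 22, 2088 → Apr 22, 2088: 31 days (March has 31).
Apr 22, 2088 → May 22, 2088: 30 days (April has 30).
May 22, 2088 → Jun 22, 2088: 31 days (May has 31).
Jun 22, 2088 → Jul 7, 2088: 15 days.
Total: 532 days.

532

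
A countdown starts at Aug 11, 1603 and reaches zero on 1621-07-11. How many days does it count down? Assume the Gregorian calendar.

Aug 11, 1603 → Aug 11, 1604: 366 days (Feb 29, 1604 is in that span).
Aug 11, 1604 → Aug 11, 1605: 365 days.
Aug 11, 1605 → Aug 11, 1606: 365 days.
Aug 11, 1606 → Aug 11, 1607: 365 days.
Aug 11, 1607 → Aug 11, 1608: 366 days (Feb 29, 1608 is in that span).
Aug 11, 1608 → Aug 11, 1609: 365 days.
Aug 11, 1609 → Aug 11, 1610: 365 days.
Aug 11, 1610 → Aug 11, 1611: 365 days.
Aug 11, 1611 → Aug 11, 1612: 366 days (Feb 29, 1612 is in that span).
Aug 11, 1612 → Aug 11, 1613: 365 days.
Aug 11, 1613 → Aug 11, 1614: 365 days.
Aug 11, 1614 → Aug 11, 1615: 365 days.
Aug 11, 1615 → Aug 11, 1616: 366 days (Feb 29, 1616 is in that span).
Aug 11, 1616 → Aug 11, 1617: 365 days.
Aug 11, 1617 → Aug 11, 1618: 365 days.
Aug 11, 1618 → Aug 11, 1619: 365 days.
Aug 11, 1619 → Aug 11, 1620: 366 days (Feb 29, 1620 is in that span).
Aug 11, 1620 → Sep 11, 1620: 31 days (August has 31).
Sep 11, 1620 → Oct 11, 1620: 30 days (September has 30).
Oct 11, 1620 → Nov 11, 1620: 31 days (October has 31).
Nov 11, 1620 → Dec 11, 1620: 30 days (November has 30).
Dec 11, 1620 → Jan 11, 1621: 31 days (December has 31).
Jan 11, 1621 → Feb 11, 1621: 31 days (January has 31).
Feb 11, 1621 → Mar 11, 1621: 28 days (February has 28).
Mar 11, 1621 → Apr 11, 1621: 31 days (March has 31).
Apr 11, 1621 → May 11, 1621: 30 days (April has 30).
May 11, 1621 → Jun 11, 1621: 31 days (May has 31).
Jun 11, 1621 → Jul 11, 1621: 30 days.
Total: 6544 days.

6544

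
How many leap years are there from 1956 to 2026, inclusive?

Multiples of 4 in [1956,2026]: 18.
Of those, multiples of 100: 1 (not leap unless ÷400).
Multiples of 400: 1.
Leap years = 18 − 1 + 1 = 18.

18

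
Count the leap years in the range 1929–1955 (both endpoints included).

6

Multiples of 4 in [1929,1955]: 6.
Of those, multiples of 100: 0 (not leap unless ÷400).
Multiples of 400: 0.
Leap years = 6 − 0 + 0 = 6.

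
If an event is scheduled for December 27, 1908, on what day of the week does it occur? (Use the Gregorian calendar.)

Sunday

Doomsday rule: the anchor day for the 1900s is Wednesday. For year 08: 8÷12 = 0 r 8, and 8÷4 = 2, so 0+8+2 = 10.
Wednesday + 10 ≡ Saturday — that's 1908's doomsday.
In December the doomsday date is Dec 12.
Dec 27 is 15 days after Dec 12; 15 mod 7 = 1, so Saturday + 1 = Sunday.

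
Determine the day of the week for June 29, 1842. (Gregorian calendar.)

Doomsday rule: the anchor day for the 1800s is Friday. For year 42: 42÷12 = 3 r 6, and 6÷4 = 1, so 3+6+1 = 10.
Friday + 10 ≡ Monday — that's 1842's doomsday.
In June the doomsday date is Jun 6.
Jun 29 is 23 days after Jun 6; 23 mod 7 = 2, so Monday + 2 = Wednesday.

Wednesday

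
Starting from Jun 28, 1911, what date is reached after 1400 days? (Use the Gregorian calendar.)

+366 (one year; includes Feb 29, 1912) → Jun 28, 1912 (1034 left).
+365 (one year) → Jun 28, 1913 (669 left).
+365 (one year) → Jun 28, 1914 (304 left).
Jun has 30 days: +3 → Jul 1, 1914 (301 left).
Jul has 31 days: +31 → Aug 1, 1914 (270 left).
Aug has 31 days: +31 → Sep 1, 1914 (239 left).
Sep has 30 days: +30 → Oct 1, 1914 (209 left).
Oct has 31 days: +31 → Nov 1, 1914 (178 left).
Nov has 30 days: +30 → Dec 1, 1914 (148 left).
Dec has 31 days: +31 → Jan 1, 1915 (117 left).
Jan has 31 days: +31 → Feb 1, 1915 (86 left).
Feb has 28 days: +28 → Mar 1, 1915 (58 left).
Mar has 31 days: +31 → Apr 1, 1915 (27 left).
+27 → Apr 28, 1915.

April 28, 1915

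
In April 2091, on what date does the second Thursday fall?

April 1, 2091 is a Sunday.
The first Thursday is therefore April 5 (4 days later).
The second Thursday is 5 + 1×7 = April 12.

April 12, 2091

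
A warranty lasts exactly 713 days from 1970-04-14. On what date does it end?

March 27, 1972

+365 (one year) → Apr 14, 1971 (348 left).
Apr has 30 days: +17 → May 1, 1971 (331 left).
May has 31 days: +31 → Jun 1, 1971 (300 left).
Jun has 30 days: +30 → Jul 1, 1971 (270 left).
Jul has 31 days: +31 → Aug 1, 1971 (239 left).
Aug has 31 days: +31 → Sep 1, 1971 (208 left).
Sep has 30 days: +30 → Oct 1, 1971 (178 left).
Oct has 31 days: +31 → Nov 1, 1971 (147 left).
Nov has 30 days: +30 → Dec 1, 1971 (117 left).
Dec has 31 days: +31 → Jan 1, 1972 (86 left).
Jan has 31 days: +31 → Feb 1, 1972 (55 left).
Feb has 29 days: +29 → Mar 1, 1972 (26 left).
+26 → Mar 27, 1972.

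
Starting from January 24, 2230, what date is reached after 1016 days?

November 5, 2232

+365 (one year) → Jan 24, 2231 (651 left).
+365 (one year) → Jan 24, 2232 (286 left).
Jan has 31 days: +8 → Feb 1, 2232 (278 left).
Feb has 29 days: +29 → Mar 1, 2232 (249 left).
Mar has 31 days: +31 → Apr 1, 2232 (218 left).
Apr has 30 days: +30 → May 1, 2232 (188 left).
May has 31 days: +31 → Jun 1, 2232 (157 left).
Jun has 30 days: +30 → Jul 1, 2232 (127 left).
Jul has 31 days: +31 → Aug 1, 2232 (96 left).
Aug has 31 days: +31 → Sep 1, 2232 (65 left).
Sep has 30 days: +30 → Oct 1, 2232 (35 left).
Oct has 31 days: +31 → Nov 1, 2232 (4 left).
+4 → Nov 5, 2232.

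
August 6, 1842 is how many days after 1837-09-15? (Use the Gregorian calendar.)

1786

Sep 15, 1837 → Sep 15, 1838: 365 days.
Sep 15, 1838 → Sep 15, 1839: 365 days.
Sep 15, 1839 → Sep 15, 1840: 366 days (Feb 29, 1840 is in that span).
Sep 15, 1840 → Sep 15, 1841: 365 days.
Sep 15, 1841 → Oct 15, 1841: 30 days (September has 30).
Oct 15, 1841 → Nov 15, 1841: 31 days (October has 31).
Nov 15, 1841 → Dec 15, 1841: 30 days (November has 30).
Dec 15, 1841 → Jan 15, 1842: 31 days (December has 31).
Jan 15, 1842 → Feb 15, 1842: 31 days (January has 31).
Feb 15, 1842 → Mar 15, 1842: 28 days (February has 28).
Mar 15, 1842 → Apr 15, 1842: 31 days (March has 31).
Apr 15, 1842 → May 15, 1842: 30 days (April has 30).
May 15, 1842 → Jun 15, 1842: 31 days (May has 31).
Jun 15, 1842 → Jul 15, 1842: 30 days (June has 30).
Jul 15, 1842 → Aug 6, 1842: 22 days.
Total: 1786 days.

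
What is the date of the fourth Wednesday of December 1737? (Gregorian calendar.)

December 1, 1737 is a Sunday.
The first Wednesday is therefore December 4 (3 days later).
The fourth Wednesday is 4 + 3×7 = December 25.

December 25, 1737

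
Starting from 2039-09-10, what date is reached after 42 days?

October 22, 2039

Sep has 30 days: +21 → Oct 1, 2039 (21 left).
+21 → Oct 22, 2039.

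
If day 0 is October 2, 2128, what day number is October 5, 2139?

4020

Oct 2, 2128 → Oct 2, 2129: 365 days.
Oct 2, 2129 → Oct 2, 2130: 365 days.
Oct 2, 2130 → Oct 2, 2131: 365 days.
Oct 2, 2131 → Oct 2, 2132: 366 days (Feb 29, 2132 is in that span).
Oct 2, 2132 → Oct 2, 2133: 365 days.
Oct 2, 2133 → Oct 2, 2134: 365 days.
Oct 2, 2134 → Oct 2, 2135: 365 days.
Oct 2, 2135 → Oct 2, 2136: 366 days (Feb 29, 2136 is in that span).
Oct 2, 2136 → Oct 2, 2137: 365 days.
Oct 2, 2137 → Oct 2, 2138: 365 days.
Oct 2, 2138 → Nov 2, 2138: 31 days (October has 31).
Nov 2, 2138 → Dec 2, 2138: 30 days (November has 30).
Dec 2, 2138 → Jan 2, 2139: 31 days (December has 31).
Jan 2, 2139 → Feb 2, 2139: 31 days (January has 31).
Feb 2, 2139 → Mar 2, 2139: 28 days (February has 28).
Mar 2, 2139 → Apr 2, 2139: 31 days (March has 31).
Apr 2, 2139 → May 2, 2139: 30 days (April has 30).
May 2, 2139 → Jun 2, 2139: 31 days (May has 31).
Jun 2, 2139 → Jul 2, 2139: 30 days (June has 30).
Jul 2, 2139 → Aug 2, 2139: 31 days (July has 31).
Aug 2, 2139 → Sep 2, 2139: 31 days (August has 31).
Sep 2, 2139 → Oct 2, 2139: 30 days (September has 30).
Oct 2, 2139 → Oct 5, 2139: 3 days.
Total: 4020 days.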